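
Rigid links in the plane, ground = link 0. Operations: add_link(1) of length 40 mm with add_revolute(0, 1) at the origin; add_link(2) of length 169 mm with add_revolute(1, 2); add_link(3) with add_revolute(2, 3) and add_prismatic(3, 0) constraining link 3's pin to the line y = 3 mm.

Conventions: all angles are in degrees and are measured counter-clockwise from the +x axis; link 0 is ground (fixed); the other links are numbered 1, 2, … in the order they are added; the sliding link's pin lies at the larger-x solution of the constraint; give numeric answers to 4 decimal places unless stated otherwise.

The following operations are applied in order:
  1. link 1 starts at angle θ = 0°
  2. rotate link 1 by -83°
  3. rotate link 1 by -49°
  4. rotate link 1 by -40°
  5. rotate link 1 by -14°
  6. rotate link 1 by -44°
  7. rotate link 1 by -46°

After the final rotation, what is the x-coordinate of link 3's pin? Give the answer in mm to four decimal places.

geometry: r = 40 mm, L = 169 mm, e = 3 mm; θ starts at 0°
rotate link 1 by -83°: θ ← 0° -83° = -83°
rotate link 1 by -49°: θ ← -83° -49° = -132°
rotate link 1 by -40°: θ ← -132° -40° = -172°
rotate link 1 by -14°: θ ← -172° -14° = -186°
rotate link 1 by -44°: θ ← -186° -44° = -230°
rotate link 1 by -46°: θ ← -230° -46° = -276°
crank pin P = (r cos θ, r sin θ) = (4.181139, 39.780876)
h = r sin θ − e = 39.780876 − 3 = 36.780876
x = r cos θ + √(L² − h²) = 4.181139 + 164.948984 = 169.130122

169.1301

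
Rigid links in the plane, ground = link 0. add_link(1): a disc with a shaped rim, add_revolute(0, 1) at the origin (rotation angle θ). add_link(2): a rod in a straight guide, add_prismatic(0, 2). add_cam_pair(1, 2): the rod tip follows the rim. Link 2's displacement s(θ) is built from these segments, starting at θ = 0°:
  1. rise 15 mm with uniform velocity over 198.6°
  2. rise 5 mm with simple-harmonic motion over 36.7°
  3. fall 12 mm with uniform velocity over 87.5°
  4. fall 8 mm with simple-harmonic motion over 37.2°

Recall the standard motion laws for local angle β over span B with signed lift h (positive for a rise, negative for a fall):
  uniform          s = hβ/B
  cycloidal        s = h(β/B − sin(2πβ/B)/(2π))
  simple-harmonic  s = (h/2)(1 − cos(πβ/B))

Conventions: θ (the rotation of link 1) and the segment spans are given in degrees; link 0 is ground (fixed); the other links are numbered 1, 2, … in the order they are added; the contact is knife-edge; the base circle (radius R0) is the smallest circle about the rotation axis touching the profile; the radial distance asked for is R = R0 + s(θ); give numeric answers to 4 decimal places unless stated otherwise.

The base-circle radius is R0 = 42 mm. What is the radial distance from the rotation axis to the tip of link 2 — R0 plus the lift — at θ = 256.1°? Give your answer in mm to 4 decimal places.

segment 1 (0° to 198.6°, uniform, h = 15) is passed completely: s = 0.0000 + (15) = 15.0000
segment 2 (198.6° to 235.3°, simple-harmonic, h = 5) is passed completely: s = 15.0000 + (5) = 20.0000
θ = 256.1° falls in segment 3 (235.3° to 322.8°, uniform, h = -12): β = 256.1 − 235.3 = 20.8°, B = 87.5°; Δs = -12·20.8/87.5 = -2.8526; s = 20.0000 − 2.8526 = 17.1474
R = R0 + s = 42 + 17.1474 = 59.1474

59.1474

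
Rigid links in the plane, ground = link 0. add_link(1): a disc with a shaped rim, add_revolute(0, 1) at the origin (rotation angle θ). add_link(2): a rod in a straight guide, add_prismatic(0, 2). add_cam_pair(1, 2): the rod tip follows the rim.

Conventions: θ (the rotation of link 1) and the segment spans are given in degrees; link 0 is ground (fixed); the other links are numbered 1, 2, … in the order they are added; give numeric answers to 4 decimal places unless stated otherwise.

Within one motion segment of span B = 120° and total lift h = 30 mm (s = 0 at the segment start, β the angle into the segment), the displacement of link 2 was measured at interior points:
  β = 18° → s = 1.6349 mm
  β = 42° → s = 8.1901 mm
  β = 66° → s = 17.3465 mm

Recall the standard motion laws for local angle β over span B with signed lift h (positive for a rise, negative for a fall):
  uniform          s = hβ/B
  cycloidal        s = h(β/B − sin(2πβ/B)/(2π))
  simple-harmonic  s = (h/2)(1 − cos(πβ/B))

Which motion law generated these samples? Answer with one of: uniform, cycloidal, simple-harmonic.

candidates at β/B = r: uniform s = h·r (linear in β); cycloidal s = h·(r − sin(2πr)/(2π)); simple-harmonic s = (h/2)(1 − cos(πr))
β=18°: printed 1.6349 | uniform 4.5000, cycloidal 0.6372, simple-harmonic 1.6349
β=42°: printed 8.1901 | uniform 10.5000, cycloidal 6.6372, simple-harmonic 8.1901
β=66°: printed 17.3465 | uniform 16.5000, cycloidal 17.9754, simple-harmonic 17.3465
only one law matches every sample → simple-harmonic

simple-harmonic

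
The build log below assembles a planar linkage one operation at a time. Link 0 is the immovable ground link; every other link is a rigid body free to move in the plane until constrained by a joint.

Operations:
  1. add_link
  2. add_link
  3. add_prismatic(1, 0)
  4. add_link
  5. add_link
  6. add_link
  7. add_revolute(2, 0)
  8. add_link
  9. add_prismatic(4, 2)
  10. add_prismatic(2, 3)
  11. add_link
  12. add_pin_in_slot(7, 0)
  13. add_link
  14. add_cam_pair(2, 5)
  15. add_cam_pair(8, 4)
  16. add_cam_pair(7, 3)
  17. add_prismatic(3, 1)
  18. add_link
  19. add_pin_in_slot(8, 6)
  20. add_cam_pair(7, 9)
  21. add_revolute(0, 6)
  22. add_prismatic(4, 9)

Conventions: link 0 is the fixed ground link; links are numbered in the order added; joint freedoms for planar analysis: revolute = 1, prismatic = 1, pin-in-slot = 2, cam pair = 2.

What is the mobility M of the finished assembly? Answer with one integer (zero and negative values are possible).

ground; <1,0,0>
#1 <2,0,0>
#2 <3,0,0>
P:1↔0 J1 <3,1,0>
#3 <4,1,0>
#4 <5,1,0>
#5 <6,1,0>
R:2↔0 J1 <6,2,0>
#6 <7,2,0>
P:4↔2 J1 <7,3,0>
P:2↔3 J1 <7,4,0>
#7 <8,4,0>
PS:7↔0 J2 <8,4,1>
#8 <9,4,1>
C:2↔5 J2 <9,4,2>
C:8↔4 J2 <9,4,3>
C:7↔3 J2 <9,4,4>
P:3↔1 J1 <9,5,4>
#9 <10,5,4>
PS:8↔6 J2 <10,5,5>
C:7↔9 J2 <10,5,6>
R:0↔6 J1 <10,6,6>
P:4↔9 J1 <10,7,6>
3×9 − 2×7 − 1×6 = 7

M = 7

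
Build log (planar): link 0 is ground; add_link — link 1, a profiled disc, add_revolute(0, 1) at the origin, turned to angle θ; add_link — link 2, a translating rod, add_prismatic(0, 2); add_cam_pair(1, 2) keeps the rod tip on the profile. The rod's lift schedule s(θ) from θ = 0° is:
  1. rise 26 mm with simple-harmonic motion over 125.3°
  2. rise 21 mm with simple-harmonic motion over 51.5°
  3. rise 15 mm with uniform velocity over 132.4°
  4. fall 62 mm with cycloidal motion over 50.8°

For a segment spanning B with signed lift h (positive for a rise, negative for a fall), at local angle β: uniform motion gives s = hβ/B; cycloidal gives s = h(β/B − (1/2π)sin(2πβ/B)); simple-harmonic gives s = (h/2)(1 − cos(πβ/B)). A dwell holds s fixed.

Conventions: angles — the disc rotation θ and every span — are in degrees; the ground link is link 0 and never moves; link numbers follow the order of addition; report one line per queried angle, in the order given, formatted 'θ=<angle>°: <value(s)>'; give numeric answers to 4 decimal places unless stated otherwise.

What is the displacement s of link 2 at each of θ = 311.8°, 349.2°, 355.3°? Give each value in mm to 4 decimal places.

seg 1 [0°–125.3°] simple-harmonic, h=26: full span → s += 26 → s = 26.0000
seg 2 [125.3°–176.8°] simple-harmonic, h=21: full span → s += 21 → s = 47.0000
seg 3 [176.8°–309.2°] uniform, h=15: full span → s += 15 → s = 62.0000
seg 4 [309.2°–360°] cycloidal, h=-62: θ=311.8° here. β=2.6, B=50.8. -62·(0.0512 − sin(2π·0.0512)/(2π)) = -0.0544 → s = 61.9456
seg 4 [309.2°–360°] cycloidal, h=-62: θ=349.2° here. β=40, B=50.8. -62·(0.7874 − sin(2π·0.7874)/(2π)) = -58.4153 → s = 3.5847
seg 4 [309.2°–360°] cycloidal, h=-62: θ=355.3° here. β=46.1, B=50.8. -62·(0.9075 − sin(2π·0.9075)/(2π)) = -61.6823 → s = 0.3177

θ=311.8°: 61.9456
θ=349.2°: 3.5847
θ=355.3°: 0.3177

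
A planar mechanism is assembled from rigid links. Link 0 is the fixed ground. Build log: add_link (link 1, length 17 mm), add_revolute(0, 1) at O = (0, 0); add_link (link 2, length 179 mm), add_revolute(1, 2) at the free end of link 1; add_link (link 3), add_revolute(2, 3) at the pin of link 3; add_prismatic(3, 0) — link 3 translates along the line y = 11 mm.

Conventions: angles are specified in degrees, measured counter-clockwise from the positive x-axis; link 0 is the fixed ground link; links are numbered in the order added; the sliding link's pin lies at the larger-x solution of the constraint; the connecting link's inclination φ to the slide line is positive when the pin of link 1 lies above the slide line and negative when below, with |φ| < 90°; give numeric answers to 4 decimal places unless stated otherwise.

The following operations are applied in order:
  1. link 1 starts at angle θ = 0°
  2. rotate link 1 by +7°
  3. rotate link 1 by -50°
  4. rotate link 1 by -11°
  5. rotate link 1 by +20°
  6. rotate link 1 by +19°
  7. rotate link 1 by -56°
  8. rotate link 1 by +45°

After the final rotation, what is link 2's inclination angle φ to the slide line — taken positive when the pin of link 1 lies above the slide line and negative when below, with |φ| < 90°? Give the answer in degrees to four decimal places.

geometry: r = 17 mm, L = 179 mm, e = 11 mm; θ starts at 0°
rotate link 1 by +7°: θ ← 0° +7° = 7°
rotate link 1 by -50°: θ ← 7° -50° = -43°
rotate link 1 by -11°: θ ← -43° -11° = -54°
rotate link 1 by +20°: θ ← -54° +20° = -34°
rotate link 1 by +19°: θ ← -34° +19° = -15°
rotate link 1 by -56°: θ ← -15° -56° = -71°
rotate link 1 by +45°: θ ← -71° +45° = -26°
h = r sin θ − e = -7.452309 − 11 = -18.452309
sin φ = h / L = -18.452309 / 179 = -0.10308553
φ = arcsin(-0.10308553) = -5.916877°

-5.9169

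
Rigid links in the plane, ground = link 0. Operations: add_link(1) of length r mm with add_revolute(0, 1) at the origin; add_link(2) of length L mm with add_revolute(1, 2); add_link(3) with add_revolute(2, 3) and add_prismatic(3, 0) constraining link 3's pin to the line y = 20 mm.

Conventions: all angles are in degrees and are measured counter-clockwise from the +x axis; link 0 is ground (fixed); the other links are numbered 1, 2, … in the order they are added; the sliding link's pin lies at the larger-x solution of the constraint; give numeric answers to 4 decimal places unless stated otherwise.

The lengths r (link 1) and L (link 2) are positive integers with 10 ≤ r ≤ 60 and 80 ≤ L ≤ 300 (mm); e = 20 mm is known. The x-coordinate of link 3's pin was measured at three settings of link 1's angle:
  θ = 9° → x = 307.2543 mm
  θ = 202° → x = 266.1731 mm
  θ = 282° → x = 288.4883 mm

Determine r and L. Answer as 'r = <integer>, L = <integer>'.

constraint per measurement: (x − r cos θ)² + (r sin θ − e)² = L²
subtracting the θ₁ and θ₂ equations cancels the r² and L² terms:
r = (x₁² − x₂²) / (2[(x₁cos θ₁ + e sin θ₁) − (x₂cos θ₂ + e sin θ₂)]) = 21.0000 → r = 21
L² = (x₁ − r cos θ₁)² + (r sin θ₁ − e)² = 82368.9974 → L = 287.0000 → L = 287
check at θ₃=282°: x = 288.4883 (printed 288.4883) ✓

r = 21, L = 287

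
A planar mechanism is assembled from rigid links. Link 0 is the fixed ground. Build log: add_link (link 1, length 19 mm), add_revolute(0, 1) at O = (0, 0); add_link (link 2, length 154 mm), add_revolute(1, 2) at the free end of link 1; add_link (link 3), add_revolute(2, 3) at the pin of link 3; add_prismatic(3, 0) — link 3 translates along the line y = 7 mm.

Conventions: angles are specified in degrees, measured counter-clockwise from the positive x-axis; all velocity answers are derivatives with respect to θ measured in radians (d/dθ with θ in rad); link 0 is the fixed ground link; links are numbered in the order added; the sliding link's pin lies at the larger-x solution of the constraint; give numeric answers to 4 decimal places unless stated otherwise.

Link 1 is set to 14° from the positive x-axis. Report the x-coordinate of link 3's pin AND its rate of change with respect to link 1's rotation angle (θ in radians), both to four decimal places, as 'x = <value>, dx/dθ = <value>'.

geometry: r = 19 mm, L = 154 mm, e = 7 mm
crank pin P = (r cos θ, r sin θ) = (18.435619, 4.596516)
h = r sin θ − e = 4.596516 − 7 = -2.403484
x = r cos θ + √(L² − h²) = 18.435619 + 153.981243 = 172.416862
dx/dθ = −r sin θ − h·r cos θ/√(L² − h²) (θ in radians; h = -2.403484) = -4.308756

x = 172.4169, dx/dθ = -4.3088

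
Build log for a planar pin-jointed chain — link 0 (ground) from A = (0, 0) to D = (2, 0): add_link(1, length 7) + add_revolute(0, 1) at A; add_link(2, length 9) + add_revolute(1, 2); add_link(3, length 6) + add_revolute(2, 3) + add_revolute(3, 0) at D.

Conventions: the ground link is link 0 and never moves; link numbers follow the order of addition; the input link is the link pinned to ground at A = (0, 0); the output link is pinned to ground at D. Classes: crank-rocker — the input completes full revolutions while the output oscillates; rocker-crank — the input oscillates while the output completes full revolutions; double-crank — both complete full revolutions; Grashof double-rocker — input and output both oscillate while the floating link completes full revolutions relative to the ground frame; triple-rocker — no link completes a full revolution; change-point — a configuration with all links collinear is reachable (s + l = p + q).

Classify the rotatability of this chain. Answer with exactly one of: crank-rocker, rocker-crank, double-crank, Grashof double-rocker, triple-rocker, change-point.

lengths: ground=2, input=7, coupler=9, output=6
sorted: s=2 (shortest), l=9 (longest), p+q=13
s + l = 11 vs p + q = 13
s + l < p + q (Grashof) with shortest = ground link → double-crank

double-crank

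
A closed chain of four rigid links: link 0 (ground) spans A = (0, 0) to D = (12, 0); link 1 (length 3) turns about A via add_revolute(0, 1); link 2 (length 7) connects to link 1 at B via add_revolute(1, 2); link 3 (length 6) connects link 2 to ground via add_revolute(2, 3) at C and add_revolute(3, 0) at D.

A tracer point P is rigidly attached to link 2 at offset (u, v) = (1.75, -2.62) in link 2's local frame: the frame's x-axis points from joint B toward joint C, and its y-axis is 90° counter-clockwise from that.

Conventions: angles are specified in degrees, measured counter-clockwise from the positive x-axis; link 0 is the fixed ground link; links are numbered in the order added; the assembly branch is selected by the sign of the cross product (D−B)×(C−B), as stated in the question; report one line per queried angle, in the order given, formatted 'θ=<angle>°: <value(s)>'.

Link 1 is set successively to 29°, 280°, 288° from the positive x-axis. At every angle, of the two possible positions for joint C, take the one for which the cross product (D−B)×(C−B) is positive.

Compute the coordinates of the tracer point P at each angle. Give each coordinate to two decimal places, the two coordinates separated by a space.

A=(0,0), D=(12.00,0)
θ=29°: B = A + 3.00·(cos29°, sin29°) = (2.6239, 1.4544)
θ=29°: |BD| = 9.4883
θ=29°: circle(B,7.00) ∩ circle(D,6.00): a=5.4292, h=4.4186
θ=29°:   candidates: C₊=(8.6662,4.9886) cross=41.925; C₋=(7.3116,-3.7442) cross=-41.925
θ=29°:   branch + wants cross > 0 → take C=(8.6662,4.9886) (cross=41.925)
θ=29°: ex = (C−B)/|BC| = (0.8632,0.5049); ey = (-0.5049,0.8632)
θ=29°: P = B + 1.75·ex + -2.62·ey = (5.4572,0.0764)
θ=280°: B = A + 3.00·(cos280°, sin280°) = (0.5209, -2.9544)
θ=280°: |BD| = 11.8532
θ=280°: circle(B,7.00) ∩ circle(D,6.00): a=6.4750, h=2.6599
θ=280°:   candidates: C₊=(6.1286,1.2354) cross=31.528; C₋=(7.4545,-3.9165) cross=-31.528
θ=280°:   branch + wants cross > 0 → take C=(6.1286,1.2354) (cross=31.528)
θ=280°: ex = (C−B)/|BC| = (0.8011,0.5985); ey = (-0.5985,0.8011)
θ=280°: P = B + 1.75·ex + -2.62·ey = (3.4910,-4.0058)
θ=288°: B = A + 3.00·(cos288°, sin288°) = (0.9271, -2.8532)
θ=288°: |BD| = 11.4346
θ=288°: circle(B,7.00) ∩ circle(D,6.00): a=6.2858, h=3.0804
θ=288°:   candidates: C₊=(6.2454,1.6983) cross=35.224; C₋=(7.7826,-4.2678) cross=-35.224
θ=288°:   branch + wants cross > 0 → take C=(6.2454,1.6983) (cross=35.224)
θ=288°: ex = (C−B)/|BC| = (0.7598,0.6502); ey = (-0.6502,0.7598)
θ=288°: P = B + 1.75·ex + -2.62·ey = (3.9602,-3.7059)

θ=29°: 5.46 0.08
θ=280°: 3.49 -4.01
θ=288°: 3.96 -3.71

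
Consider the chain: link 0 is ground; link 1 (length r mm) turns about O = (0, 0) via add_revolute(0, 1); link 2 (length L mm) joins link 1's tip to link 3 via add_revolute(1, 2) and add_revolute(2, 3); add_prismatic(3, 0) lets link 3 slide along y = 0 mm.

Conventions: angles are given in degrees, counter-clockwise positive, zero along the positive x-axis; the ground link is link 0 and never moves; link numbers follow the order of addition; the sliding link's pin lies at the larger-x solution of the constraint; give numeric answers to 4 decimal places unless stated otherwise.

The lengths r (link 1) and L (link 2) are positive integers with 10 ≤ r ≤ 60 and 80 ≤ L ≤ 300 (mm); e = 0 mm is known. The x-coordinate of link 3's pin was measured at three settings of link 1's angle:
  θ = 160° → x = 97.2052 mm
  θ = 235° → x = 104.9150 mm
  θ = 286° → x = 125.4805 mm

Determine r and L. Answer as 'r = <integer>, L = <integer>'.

constraint per measurement: (x − r cos θ)² + (r sin θ − e)² = L²
subtracting the θ₁ and θ₂ equations cancels the r² and L² terms:
r = (x₁² − x₂²) / (2[(x₁cos θ₁ + e sin θ₁) − (x₂cos θ₂ + e sin θ₂)]) = 24.9999 → r = 25
L² = (x₁ − r cos θ₁)² + (r sin θ₁ − e)² = 14641.0014 → L = 121.0000 → L = 121
check at θ₃=286°: x = 125.4805 (printed 125.4805) ✓

r = 25, L = 121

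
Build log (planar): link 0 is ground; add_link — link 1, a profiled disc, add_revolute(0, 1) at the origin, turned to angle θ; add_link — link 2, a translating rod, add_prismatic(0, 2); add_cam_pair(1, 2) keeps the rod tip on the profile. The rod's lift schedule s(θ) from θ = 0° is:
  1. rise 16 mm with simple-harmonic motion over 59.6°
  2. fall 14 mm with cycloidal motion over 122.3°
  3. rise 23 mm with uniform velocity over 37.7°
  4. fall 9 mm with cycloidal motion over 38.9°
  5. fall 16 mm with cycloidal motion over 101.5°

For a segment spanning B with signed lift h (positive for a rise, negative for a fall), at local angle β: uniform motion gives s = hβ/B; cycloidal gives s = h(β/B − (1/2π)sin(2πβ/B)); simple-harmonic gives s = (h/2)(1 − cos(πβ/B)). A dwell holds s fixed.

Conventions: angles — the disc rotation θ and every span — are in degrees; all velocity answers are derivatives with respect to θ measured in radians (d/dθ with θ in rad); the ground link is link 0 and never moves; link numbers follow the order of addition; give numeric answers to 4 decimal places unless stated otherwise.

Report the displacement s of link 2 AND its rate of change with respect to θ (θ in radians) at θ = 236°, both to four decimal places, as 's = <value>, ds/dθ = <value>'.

seg 1 [0°–59.6°] simple-harmonic, h=16: full span → s += 16 → s = 16.0000
seg 2 [59.6°–181.9°] cycloidal, h=-14: full span → s += -14 → s = 2.0000
seg 3 [181.9°–219.6°] uniform, h=23: full span → s += 23 → s = 25.0000
seg 4 [219.6°–258.5°] cycloidal, h=-9: θ=236° here. β=16.4, B=38.9. -9·(0.4216 − sin(2π·0.4216)/(2π)) = -3.1169 → s = 21.8831
velocity in seg [219.6°–258.5°] (cycloidal), θ in radians: β = 16.4° = 0.2862 rad, B = 38.9° = 0.6789 rad; ds/dθ = (h/B)(1 − cos(2πβ/B)) = ((-9)/0.6789)(1 − cos(2π·0.4216)) = -24.935865 mm/rad

s = 21.8831, ds/dθ = -24.9359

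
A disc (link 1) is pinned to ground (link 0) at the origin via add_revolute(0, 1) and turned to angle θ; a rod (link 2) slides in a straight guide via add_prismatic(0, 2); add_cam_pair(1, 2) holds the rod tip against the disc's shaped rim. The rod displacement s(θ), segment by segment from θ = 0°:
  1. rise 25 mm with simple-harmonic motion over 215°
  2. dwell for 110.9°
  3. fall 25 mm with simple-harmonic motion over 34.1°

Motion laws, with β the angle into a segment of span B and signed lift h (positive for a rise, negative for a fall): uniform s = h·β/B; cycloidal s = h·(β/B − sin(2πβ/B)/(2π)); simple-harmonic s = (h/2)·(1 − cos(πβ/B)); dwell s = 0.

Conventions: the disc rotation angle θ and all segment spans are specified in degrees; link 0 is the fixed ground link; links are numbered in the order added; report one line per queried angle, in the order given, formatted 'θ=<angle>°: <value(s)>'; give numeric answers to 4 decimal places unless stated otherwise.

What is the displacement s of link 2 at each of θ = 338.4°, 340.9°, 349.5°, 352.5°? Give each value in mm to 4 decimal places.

segment 1 (0° to 215°, simple-harmonic, h = 25) is passed completely: s = 0.0000 + (25) = 25.0000
segment 2 (215° to 325.9°, dwell): s unchanged at 25.0000
θ = 338.4° falls in segment 3 (325.9° to 360°, simple-harmonic, h = -25): β = 338.4 − 325.9 = 12.5°, B = 34.1°; Δs = -25/2·(1 − cos(π·0.3666)) = -7.4123; s = 25.0000 − 7.4123 = 17.5877
θ = 340.9° falls in segment 3 (325.9° to 360°, simple-harmonic, h = -25): β = 340.9 − 325.9 = 15°, B = 34.1°; Δs = -25/2·(1 − cos(π·0.4399)) = -10.1532; s = 25.0000 − 10.1532 = 14.8468
θ = 349.5° falls in segment 3 (325.9° to 360°, simple-harmonic, h = -25): β = 349.5 − 325.9 = 23.6°, B = 34.1°; Δs = -25/2·(1 − cos(π·0.6921)) = -19.5935; s = 25.0000 − 19.5935 = 5.4065
θ = 352.5° falls in segment 3 (325.9° to 360°, simple-harmonic, h = -25): β = 352.5 − 325.9 = 26.6°, B = 34.1°; Δs = -25/2·(1 − cos(π·0.7801)) = -22.1329; s = 25.0000 − 22.1329 = 2.8671

θ=338.4°: 17.5877
θ=340.9°: 14.8468
θ=349.5°: 5.4065
θ=352.5°: 2.8671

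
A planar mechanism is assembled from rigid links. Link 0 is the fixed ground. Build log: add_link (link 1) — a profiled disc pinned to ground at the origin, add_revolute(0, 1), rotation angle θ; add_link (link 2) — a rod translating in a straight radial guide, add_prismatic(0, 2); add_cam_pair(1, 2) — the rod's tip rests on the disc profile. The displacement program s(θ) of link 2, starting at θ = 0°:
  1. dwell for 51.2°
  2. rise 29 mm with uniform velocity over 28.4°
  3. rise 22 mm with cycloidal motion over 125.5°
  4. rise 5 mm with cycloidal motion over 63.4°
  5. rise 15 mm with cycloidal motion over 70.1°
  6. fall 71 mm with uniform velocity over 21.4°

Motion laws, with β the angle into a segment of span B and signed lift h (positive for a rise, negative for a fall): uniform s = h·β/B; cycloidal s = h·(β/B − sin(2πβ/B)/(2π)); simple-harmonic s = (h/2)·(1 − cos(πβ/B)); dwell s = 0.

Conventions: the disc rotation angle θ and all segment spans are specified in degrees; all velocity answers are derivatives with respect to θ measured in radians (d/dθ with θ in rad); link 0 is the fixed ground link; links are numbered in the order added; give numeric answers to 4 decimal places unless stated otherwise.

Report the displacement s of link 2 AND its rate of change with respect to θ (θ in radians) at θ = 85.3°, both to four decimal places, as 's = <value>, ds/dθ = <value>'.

seg 1 [0°–51.2°] dwell: s stays 0.0000
seg 2 [51.2°–79.6°] uniform, h=29: full span → s += 29 → s = 29.0000
seg 3 [79.6°–205.1°] cycloidal, h=22: θ=85.3° here. β=5.7, B=125.5. 22·(0.0454 − sin(2π·0.0454)/(2π)) = 0.0135 → s = 29.0135
velocity in seg [79.6°–205.1°] (cycloidal), θ in radians: β = 5.7° = 0.0995 rad, B = 125.5° = 2.1904 rad; ds/dθ = (h/B)(1 − cos(2πβ/B)) = (22/2.1904)(1 − cos(2π·0.0454)) = 0.406204 mm/rad

s = 29.0135, ds/dθ = 0.4062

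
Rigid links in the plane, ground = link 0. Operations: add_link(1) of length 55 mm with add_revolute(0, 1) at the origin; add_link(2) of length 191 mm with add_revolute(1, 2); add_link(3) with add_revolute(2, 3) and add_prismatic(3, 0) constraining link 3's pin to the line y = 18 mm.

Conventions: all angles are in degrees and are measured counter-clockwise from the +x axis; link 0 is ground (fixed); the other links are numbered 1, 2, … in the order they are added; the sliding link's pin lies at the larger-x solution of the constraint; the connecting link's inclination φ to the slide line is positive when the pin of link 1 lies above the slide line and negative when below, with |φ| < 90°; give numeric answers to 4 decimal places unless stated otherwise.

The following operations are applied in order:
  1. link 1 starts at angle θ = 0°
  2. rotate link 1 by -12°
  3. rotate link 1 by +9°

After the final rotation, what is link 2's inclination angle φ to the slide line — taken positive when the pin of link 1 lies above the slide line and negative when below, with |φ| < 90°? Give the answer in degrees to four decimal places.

geometry: r = 55 mm, L = 191 mm, e = 18 mm; θ starts at 0°
rotate link 1 by -12°: θ ← 0° -12° = -12°
rotate link 1 by +9°: θ ← -12° +9° = -3°
h = r sin θ − e = -2.878478 − 18 = -20.878478
sin φ = h / L = -20.878478 / 191 = -0.10931140
φ = arcsin(-0.10931140) = -6.275622°

-6.2756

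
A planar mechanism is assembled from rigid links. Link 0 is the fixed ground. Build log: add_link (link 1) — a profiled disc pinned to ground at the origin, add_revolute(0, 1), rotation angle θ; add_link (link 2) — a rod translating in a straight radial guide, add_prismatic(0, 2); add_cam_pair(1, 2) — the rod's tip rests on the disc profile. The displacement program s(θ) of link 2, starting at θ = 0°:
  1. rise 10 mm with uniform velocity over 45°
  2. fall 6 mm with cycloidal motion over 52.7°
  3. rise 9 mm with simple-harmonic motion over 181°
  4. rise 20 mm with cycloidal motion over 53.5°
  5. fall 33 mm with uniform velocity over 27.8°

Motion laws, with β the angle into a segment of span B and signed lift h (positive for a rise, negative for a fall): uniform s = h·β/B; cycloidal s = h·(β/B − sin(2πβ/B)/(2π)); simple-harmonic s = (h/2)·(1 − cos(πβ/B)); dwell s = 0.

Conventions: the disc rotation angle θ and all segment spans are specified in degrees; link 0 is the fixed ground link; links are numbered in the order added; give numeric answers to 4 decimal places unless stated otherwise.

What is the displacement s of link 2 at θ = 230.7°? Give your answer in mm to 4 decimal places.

seg 1 [0°–45°] uniform, h=10: full span → s += 10 → s = 10.0000
seg 2 [45°–97.7°] cycloidal, h=-6: full span → s += -6 → s = 4.0000
seg 3 [97.7°–278.7°] simple-harmonic, h=9: θ=230.7° here. β=133, B=181. 9/2·(1 − cos(π·0.7348)) = 7.5265 → s = 11.5265

11.5265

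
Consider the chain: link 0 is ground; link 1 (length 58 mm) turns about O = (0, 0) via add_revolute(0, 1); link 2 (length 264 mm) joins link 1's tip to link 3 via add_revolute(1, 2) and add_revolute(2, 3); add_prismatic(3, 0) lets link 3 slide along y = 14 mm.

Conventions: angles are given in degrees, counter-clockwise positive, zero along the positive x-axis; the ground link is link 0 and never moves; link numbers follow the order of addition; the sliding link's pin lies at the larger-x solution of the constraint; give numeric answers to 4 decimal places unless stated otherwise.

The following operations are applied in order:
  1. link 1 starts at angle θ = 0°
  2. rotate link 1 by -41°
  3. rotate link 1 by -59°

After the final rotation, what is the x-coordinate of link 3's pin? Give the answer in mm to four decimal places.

geometry: r = 58 mm, L = 264 mm, e = 14 mm; θ starts at 0°
rotate link 1 by -41°: θ ← 0° -41° = -41°
rotate link 1 by -59°: θ ← -41° -59° = -100°
crank pin P = (r cos θ, r sin θ) = (-10.071594, -57.118850)
h = r sin θ − e = -57.118850 − 14 = -71.118850
x = r cos θ + √(L² − h²) = -10.071594 + 254.240259 = 244.168665

244.1687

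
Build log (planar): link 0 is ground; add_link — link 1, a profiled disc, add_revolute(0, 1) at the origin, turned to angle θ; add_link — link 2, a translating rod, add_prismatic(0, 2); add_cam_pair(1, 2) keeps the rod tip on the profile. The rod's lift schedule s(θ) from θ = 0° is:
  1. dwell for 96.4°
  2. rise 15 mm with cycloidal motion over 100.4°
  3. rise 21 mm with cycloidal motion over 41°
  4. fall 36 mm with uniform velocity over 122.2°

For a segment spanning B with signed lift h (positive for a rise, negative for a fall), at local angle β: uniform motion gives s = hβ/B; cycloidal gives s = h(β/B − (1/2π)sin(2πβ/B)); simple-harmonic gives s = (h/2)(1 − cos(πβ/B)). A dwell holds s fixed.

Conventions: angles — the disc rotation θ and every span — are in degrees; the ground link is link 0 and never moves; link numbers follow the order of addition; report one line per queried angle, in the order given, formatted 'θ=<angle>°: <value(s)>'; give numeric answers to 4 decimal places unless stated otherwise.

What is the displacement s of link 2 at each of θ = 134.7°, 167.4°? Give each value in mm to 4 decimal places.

seg 1 [0°–96.4°] dwell: s stays 0.0000
seg 2 [96.4°–196.8°] cycloidal, h=15: θ=134.7° here. β=38.3, B=100.4. 15·(0.3815 − sin(2π·0.3815)/(2π)) = 4.1041 → s = 4.1041
seg 2 [96.4°–196.8°] cycloidal, h=15: θ=167.4° here. β=71, B=100.4. 15·(0.7072 − sin(2π·0.7072)/(2π)) = 12.9090 → s = 12.9090

θ=134.7°: 4.1041
θ=167.4°: 12.9090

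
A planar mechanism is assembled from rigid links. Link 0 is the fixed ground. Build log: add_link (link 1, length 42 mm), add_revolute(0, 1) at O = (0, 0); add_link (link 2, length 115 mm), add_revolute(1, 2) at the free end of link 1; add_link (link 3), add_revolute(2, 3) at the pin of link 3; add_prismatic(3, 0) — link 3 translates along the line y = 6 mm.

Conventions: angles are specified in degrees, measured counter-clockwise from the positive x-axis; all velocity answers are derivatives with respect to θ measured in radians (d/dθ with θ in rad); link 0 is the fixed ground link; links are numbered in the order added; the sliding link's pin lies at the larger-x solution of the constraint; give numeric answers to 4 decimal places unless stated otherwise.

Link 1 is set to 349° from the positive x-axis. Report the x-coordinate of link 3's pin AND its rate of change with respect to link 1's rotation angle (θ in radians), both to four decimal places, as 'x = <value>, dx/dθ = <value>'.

geometry: r = 42 mm, L = 115 mm, e = 6 mm
crank pin P = (r cos θ, r sin θ) = (41.228342, -8.013978)
h = r sin θ − e = -8.013978 − 6 = -14.013978
x = r cos θ + √(L² − h²) = 41.228342 + 114.142930 = 155.371272
dx/dθ = −r sin θ − h·r cos θ/√(L² − h²) (θ in radians; h = -14.013978) = 13.075816

x = 155.3713, dx/dθ = 13.0758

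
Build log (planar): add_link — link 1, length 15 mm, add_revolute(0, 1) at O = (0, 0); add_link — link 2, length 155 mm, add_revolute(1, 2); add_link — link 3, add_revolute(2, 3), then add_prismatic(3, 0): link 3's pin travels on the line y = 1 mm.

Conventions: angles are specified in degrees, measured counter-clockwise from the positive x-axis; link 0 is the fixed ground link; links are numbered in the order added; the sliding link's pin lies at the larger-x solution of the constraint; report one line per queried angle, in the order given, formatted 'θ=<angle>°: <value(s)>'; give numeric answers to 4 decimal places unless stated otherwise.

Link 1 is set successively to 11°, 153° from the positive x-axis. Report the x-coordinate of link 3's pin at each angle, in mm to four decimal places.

geometry: r = 15 mm, L = 155 mm, e = 1 mm
θ=11°: crank pin P = (r cos θ, r sin θ) = (14.724408, 2.862135)
θ=11°: h = r sin θ − e = 2.862135 − 1 = 1.862135
θ=11°: x = r cos θ + √(L² − h²) = 14.724408 + 154.988814 = 169.713222
θ=153°: crank pin P = (r cos θ, r sin θ) = (-13.365098, 6.809857)
θ=153°: h = r sin θ − e = 6.809857 − 1 = 5.809857
θ=153°: x = r cos θ + √(L² − h²) = -13.365098 + 154.891076 = 141.525979

θ=11°: 169.7132
θ=153°: 141.5260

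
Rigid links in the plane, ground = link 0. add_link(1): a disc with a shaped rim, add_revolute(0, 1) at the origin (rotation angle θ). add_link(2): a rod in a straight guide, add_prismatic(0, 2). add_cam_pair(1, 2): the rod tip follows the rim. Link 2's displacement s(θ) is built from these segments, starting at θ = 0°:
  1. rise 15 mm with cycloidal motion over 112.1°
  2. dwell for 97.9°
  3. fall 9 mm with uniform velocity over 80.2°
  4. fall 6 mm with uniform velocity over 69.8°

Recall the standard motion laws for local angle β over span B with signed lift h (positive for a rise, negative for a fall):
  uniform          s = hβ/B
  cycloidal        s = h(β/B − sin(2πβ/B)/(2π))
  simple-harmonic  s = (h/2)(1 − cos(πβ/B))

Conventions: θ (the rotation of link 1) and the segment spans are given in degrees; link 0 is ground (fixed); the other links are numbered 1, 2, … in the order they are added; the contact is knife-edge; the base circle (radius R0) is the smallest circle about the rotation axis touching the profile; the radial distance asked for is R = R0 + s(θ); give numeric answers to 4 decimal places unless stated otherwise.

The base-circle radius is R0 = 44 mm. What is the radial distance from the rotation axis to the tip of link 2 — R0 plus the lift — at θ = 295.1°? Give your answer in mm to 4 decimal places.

segment 1 (0° to 112.1°, cycloidal, h = 15) is passed completely: s = 0.0000 + (15) = 15.0000
segment 2 (112.1° to 210°, dwell): s unchanged at 15.0000
segment 3 (210° to 290.2°, uniform, h = -9) is passed completely: s = 15.0000 + (-9) = 6.0000
θ = 295.1° falls in segment 4 (290.2° to 360°, uniform, h = -6): β = 295.1 − 290.2 = 4.9°, B = 69.8°; Δs = -6·4.9/69.8 = -0.4212; s = 6.0000 − 0.4212 = 5.5788
R = R0 + s = 44 + 5.5788 = 49.5788

49.5788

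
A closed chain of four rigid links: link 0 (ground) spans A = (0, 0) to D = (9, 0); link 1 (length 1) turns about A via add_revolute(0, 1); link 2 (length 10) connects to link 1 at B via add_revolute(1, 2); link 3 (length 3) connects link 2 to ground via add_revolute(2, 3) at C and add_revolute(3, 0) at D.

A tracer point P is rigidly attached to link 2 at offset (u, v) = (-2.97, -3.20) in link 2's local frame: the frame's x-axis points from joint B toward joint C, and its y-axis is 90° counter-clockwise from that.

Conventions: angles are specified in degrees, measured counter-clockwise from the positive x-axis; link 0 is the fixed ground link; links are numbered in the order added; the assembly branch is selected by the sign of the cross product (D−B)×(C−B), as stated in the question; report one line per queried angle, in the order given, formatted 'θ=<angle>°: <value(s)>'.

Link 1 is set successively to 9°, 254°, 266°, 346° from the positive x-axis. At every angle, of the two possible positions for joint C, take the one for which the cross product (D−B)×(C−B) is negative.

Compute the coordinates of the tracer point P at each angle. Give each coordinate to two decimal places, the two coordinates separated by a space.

A=(0,0), D=(9.00,0)
θ=9°: B = A + 1.00·(cos9°, sin9°) = (0.9877, 0.1564)
θ=9°: |BD| = 8.0138
θ=9°: circle(B,10.00) ∩ circle(D,3.00): a=9.6846, h=2.4917
θ=9°:   candidates: C₊=(10.7191,2.4586) cross=19.968; C₋=(10.6218,-2.5238) cross=-19.968
θ=9°:   branch - wants cross < 0 → take C=(10.6218,-2.5238) (cross=-19.968)
θ=9°: ex = (C−B)/|BC| = (0.9634,-0.2680); ey = (0.2680,0.9634)
θ=9°: P = B + -2.97·ex + -3.20·ey = (-2.7313,-2.1304)
θ=254°: B = A + 1.00·(cos254°, sin254°) = (-0.2756, -0.9613)
θ=254°: |BD| = 9.3253
θ=254°: circle(B,10.00) ∩ circle(D,3.00): a=9.5418, h=2.9922
θ=254°:   candidates: C₊=(8.9069,2.9986) cross=27.903; C₋=(9.5238,-2.9539) cross=-27.903
θ=254°:   branch - wants cross < 0 → take C=(9.5238,-2.9539) (cross=-27.903)
θ=254°: ex = (C−B)/|BC| = (0.9799,-0.1993); ey = (0.1993,0.9799)
θ=254°: P = B + -2.97·ex + -3.20·ey = (-3.8237,-3.5053)
θ=266°: B = A + 1.00·(cos266°, sin266°) = (-0.0698, -0.9976)
θ=266°: |BD| = 9.1245
θ=266°: circle(B,10.00) ∩ circle(D,3.00): a=9.5488, h=2.9698
θ=266°:   candidates: C₊=(9.0971,2.9984) cross=27.098; C₋=(9.7465,-2.9056) cross=-27.098
θ=266°:   branch - wants cross < 0 → take C=(9.7465,-2.9056) (cross=-27.098)
θ=266°: ex = (C−B)/|BC| = (0.9816,-0.1908); ey = (0.1908,0.9816)
θ=266°: P = B + -2.97·ex + -3.20·ey = (-3.5958,-3.5721)
θ=346°: B = A + 1.00·(cos346°, sin346°) = (0.9703, -0.2419)
θ=346°: |BD| = 8.0333
θ=346°: circle(B,10.00) ∩ circle(D,3.00): a=9.6806, h=2.5073
θ=346°:   candidates: C₊=(10.5710,2.5558) cross=20.142; C₋=(10.7220,-2.4566) cross=-20.142
θ=346°:   branch - wants cross < 0 → take C=(10.7220,-2.4566) (cross=-20.142)
θ=346°: ex = (C−B)/|BC| = (0.9752,-0.2215); ey = (0.2215,0.9752)
θ=346°: P = B + -2.97·ex + -3.20·ey = (-2.6346,-2.7047)

θ=9°: -2.73 -2.13
θ=254°: -3.82 -3.51
θ=266°: -3.60 -3.57
θ=346°: -2.63 -2.70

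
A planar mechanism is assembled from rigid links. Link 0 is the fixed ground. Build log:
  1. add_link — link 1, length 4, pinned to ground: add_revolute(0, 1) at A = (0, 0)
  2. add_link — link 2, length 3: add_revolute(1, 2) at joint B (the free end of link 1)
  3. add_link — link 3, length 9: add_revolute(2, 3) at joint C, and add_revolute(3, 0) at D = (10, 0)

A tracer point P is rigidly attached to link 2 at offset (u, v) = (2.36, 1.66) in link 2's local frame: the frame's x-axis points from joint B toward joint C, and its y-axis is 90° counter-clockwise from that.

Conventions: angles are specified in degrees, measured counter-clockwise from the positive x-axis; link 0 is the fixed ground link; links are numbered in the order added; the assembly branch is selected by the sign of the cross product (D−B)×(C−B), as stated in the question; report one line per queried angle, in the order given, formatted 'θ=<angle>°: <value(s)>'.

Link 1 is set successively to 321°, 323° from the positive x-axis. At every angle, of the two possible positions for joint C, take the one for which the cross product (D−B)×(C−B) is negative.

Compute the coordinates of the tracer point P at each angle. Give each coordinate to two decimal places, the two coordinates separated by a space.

A=(0,0), D=(10.00,0)
θ=321°: B = A + 4.00·(cos321°, sin321°) = (3.1086, -2.5173)
θ=321°: |BD| = 7.3368
θ=321°: circle(B,3.00) ∩ circle(D,9.00): a=-1.2384, h=2.7325
θ=321°:   candidates: C₊=(1.0078,-0.3756) cross=20.048; C₋=(2.8829,-5.5088) cross=-20.048
θ=321°:   branch - wants cross < 0 → take C=(2.8829,-5.5088) (cross=-20.048)
θ=321°: ex = (C−B)/|BC| = (-0.0752,-0.9972); ey = (0.9972,-0.0752)
θ=321°: P = B + 2.36·ex + 1.66·ey = (4.5863,-4.9955)
θ=323°: B = A + 4.00·(cos323°, sin323°) = (3.1945, -2.4073)
θ=323°: |BD| = 7.2187
θ=323°: circle(B,3.00) ∩ circle(D,9.00): a=-1.3777, h=2.6649
θ=323°:   candidates: C₊=(1.0070,-0.3543) cross=19.237; C₋=(2.7844,-5.3791) cross=-19.237
θ=323°:   branch - wants cross < 0 → take C=(2.7844,-5.3791) (cross=-19.237)
θ=323°: ex = (C−B)/|BC| = (-0.1367,-0.9906); ey = (0.9906,-0.1367)
θ=323°: P = B + 2.36·ex + 1.66·ey = (4.5163,-4.9721)

θ=321°: 4.59 -5.00
θ=323°: 4.52 -4.97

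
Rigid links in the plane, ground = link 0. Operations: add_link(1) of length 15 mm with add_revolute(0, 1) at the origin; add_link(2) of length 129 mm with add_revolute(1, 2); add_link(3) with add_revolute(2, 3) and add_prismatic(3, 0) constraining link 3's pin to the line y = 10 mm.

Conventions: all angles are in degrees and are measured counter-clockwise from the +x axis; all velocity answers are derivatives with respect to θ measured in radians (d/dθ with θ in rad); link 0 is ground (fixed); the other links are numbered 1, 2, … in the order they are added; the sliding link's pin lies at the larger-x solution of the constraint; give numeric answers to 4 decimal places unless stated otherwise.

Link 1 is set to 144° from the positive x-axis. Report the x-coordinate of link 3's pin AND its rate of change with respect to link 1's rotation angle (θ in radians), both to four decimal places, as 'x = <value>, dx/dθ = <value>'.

geometry: r = 15 mm, L = 129 mm, e = 10 mm
crank pin P = (r cos θ, r sin θ) = (-12.135255, 8.816779)
h = r sin θ − e = 8.816779 − 10 = -1.183221
x = r cos θ + √(L² − h²) = -12.135255 + 128.994573 = 116.859319
dx/dθ = −r sin θ − h·r cos θ/√(L² − h²) (θ in radians; h = -1.183221) = -8.928091

x = 116.8593, dx/dθ = -8.9281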